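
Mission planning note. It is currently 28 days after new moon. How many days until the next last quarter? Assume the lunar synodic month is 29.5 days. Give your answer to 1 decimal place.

Last quarter is 0.75 of the way through the cycle: age 0.75 × 29.5 = 22.125 d.
This lunation's last quarter (22.125 d) has passed, so add one period: 51.625 − 28 = 23.625 days.

23.6 days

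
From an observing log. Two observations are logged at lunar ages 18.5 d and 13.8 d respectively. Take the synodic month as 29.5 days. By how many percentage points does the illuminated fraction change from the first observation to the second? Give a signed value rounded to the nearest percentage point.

θ₁ = 360° × 18.5/29.5 = 225.8°, f₁ = (1 − cos θ₁)/2 = 0.849.
θ₂ = 360° × 13.8/29.5 = 168.4°, f₂ = (1 − cos θ₂)/2 = 0.990.
Change = f₂ − f₁ = +0.141 → +14 percentage points.

+14 pp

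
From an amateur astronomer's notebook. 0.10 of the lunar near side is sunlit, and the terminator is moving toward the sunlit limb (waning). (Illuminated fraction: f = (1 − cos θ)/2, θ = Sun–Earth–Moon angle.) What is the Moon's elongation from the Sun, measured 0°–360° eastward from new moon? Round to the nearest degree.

From f = (1 − cos θ)/2: cos θ = 1 − 2×0.10 = 0.800; arccos → 36.9°.
A waning Moon lies in 180°–360°, so θ = 360° − 36.9° = 323.1°.

323°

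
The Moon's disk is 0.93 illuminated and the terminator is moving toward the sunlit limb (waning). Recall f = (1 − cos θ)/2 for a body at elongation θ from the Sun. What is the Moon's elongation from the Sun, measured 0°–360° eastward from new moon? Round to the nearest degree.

211°

From f = (1 − cos θ)/2: cos θ = 1 − 2×0.93 = -0.860; arccos → 149.3°.
A waning Moon lies in 180°–360°, so θ = 360° − 149.3° = 210.7°.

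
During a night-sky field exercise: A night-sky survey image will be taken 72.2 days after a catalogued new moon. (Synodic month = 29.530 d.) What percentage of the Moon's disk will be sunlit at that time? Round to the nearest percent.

97%

Reduce mod P: 72.2 − 2×29.530 = 13.14 d into the current lunation.
Elongation θ = 360° × 13.14/29.530 ≈ 160.2°.
With cos θ = (-0.941), the lit fraction is (1 − (-0.941))/2 ≈ 0.970, so 97%.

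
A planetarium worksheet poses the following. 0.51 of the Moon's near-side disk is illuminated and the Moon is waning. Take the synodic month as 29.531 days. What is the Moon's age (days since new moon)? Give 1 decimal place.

22.1 days

From f = (1 − cos θ)/2: cos θ = 1 − 2×0.51 = -0.020; arccos → 91.1°.
Waning ⇒ past full, so θ = 360° − 91.1° = 268.9°.
Age = 29.531 × 268.9°/360° ≈ 22.05 days.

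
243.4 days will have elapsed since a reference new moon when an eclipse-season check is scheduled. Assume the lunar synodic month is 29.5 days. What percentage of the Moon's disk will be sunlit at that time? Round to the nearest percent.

243.4 d spans 8 complete synodic months (8 × 29.5 = 236.00 d) plus 7.40 d.
Phase angle: θ = 360°·(7.40 d)/(29.5 d) = 90.3°.
cos 90.3° = (-0.005), so f = (1 − (-0.005))/2 = 0.503, so 50%.

50%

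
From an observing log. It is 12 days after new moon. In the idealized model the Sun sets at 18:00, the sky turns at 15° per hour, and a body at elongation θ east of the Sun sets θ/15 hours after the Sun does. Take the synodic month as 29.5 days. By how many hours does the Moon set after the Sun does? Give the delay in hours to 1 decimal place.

9.8 h

Elongation θ = 360° × 12/29.5 ≈ 146.4°.
The Moon trails the Sun by θ/15 = 146.4/15 ≈ 9.76 hours.
So the Moon sets 9.76 h after the Sun.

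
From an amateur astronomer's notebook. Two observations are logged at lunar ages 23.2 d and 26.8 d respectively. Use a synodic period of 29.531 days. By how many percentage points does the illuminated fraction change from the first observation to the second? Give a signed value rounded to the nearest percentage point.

-31 pp

θ₁ = 360° × 23.2/29.531 = 282.8°, f₁ = (1 − cos θ₁)/2 = 0.389.
θ₂ = 360° × 26.8/29.531 = 326.7°, f₂ = (1 − cos θ₂)/2 = 0.082.
Change = f₂ − f₁ = -0.307 → -31 percentage points.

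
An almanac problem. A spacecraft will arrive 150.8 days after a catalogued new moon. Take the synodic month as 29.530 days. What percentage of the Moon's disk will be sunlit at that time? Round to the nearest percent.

150.8 d spans 5 complete synodic months (5 × 29.530 = 147.65 d) plus 3.15 d.
Elongation θ = 360° × 3.15/29.530 ≈ 38.4°.
cos 38.4° = 0.784, so f = (1 − 0.784)/2 = 0.108, so 11%.

11%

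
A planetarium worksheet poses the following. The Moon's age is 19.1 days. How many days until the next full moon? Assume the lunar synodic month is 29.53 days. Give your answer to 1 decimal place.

25.2 days

Full moon is 0.5 of the way through the cycle: age 0.5 × 29.53 = 14.765 d.
Already past this cycle's full moon; the next is at 14.765 + 29.53 = 44.295 d, so 44.295 − 19.1 = 25.195 days.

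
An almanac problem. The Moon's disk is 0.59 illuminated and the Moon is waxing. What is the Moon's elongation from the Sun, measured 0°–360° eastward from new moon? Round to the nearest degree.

100°

Invert f = (1 − cos θ)/2 to get cos θ = 1 − 2(0.59) = -0.180, hence θ₀ = arccos -0.180 = 100.4°.
The Moon is waxing (0°–180°), so θ = 100.4° directly.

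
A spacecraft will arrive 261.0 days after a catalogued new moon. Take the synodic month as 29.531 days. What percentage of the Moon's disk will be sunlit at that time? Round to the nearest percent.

Reduce mod P: 261.0 − 8×29.531 = 24.75 d into the current lunation.
The Moon has covered 24.75/29.531 of its cycle, so θ ≈ 360° × 24.75/29.531 = 301.7°.
Illuminated fraction = (1 − cos 301.7°)/2 = (1 − 0.526)/2 ≈ 0.237, so 24%.

24%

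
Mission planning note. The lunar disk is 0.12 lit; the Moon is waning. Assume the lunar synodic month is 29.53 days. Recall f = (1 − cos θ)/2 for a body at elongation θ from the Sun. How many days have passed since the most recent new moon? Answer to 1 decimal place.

26.2 days

cos θ = 1 − 2f = 0.760, giving a principal value of 40.5°.
Waning ⇒ past full, so θ = 360° − 40.5° = 319.5°.
That fraction of the synodic month is 319.5/360 × 29.53 d ≈ 26.20 d.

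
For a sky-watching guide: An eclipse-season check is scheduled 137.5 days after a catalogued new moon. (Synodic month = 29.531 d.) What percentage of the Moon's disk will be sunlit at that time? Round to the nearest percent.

78%

137.5/29.531 = 4.656 lunations, so 4 complete cycles and 19.38 d into the next.
Elongation θ = 360° × 19.38/29.531 ≈ 236.2°.
With cos θ = (-0.556), the lit fraction is (1 − (-0.556))/2 ≈ 0.778, so 78%.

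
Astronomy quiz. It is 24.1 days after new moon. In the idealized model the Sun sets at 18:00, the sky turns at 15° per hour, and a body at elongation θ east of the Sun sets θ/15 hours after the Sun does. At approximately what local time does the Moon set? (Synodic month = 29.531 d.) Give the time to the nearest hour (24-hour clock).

Phase angle: θ = 360°·(24.1 d)/(29.531 d) = 293.8°.
The Moon trails the Sun by θ/15 = 293.8/15 ≈ 19.59 hours.
18:00 + 19.59 h ≈ 13:35 → 14:00 to the nearest hour.

14:00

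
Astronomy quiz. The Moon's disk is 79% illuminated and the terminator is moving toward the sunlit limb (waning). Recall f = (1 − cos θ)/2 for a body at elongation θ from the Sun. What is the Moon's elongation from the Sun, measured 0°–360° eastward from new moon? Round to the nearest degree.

235°

From f = (1 − cos θ)/2: cos θ = 1 − 2×0.79 = -0.580; arccos → 125.5°.
A waning Moon lies in 180°–360°, so θ = 360° − 125.5° = 234.5°.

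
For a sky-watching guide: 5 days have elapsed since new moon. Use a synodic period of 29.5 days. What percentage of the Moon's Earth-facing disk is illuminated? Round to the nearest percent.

The Moon has covered 5/29.5 of its cycle, so θ ≈ 360° × 5/29.5 = 61.0°.
cos 61.0° = 0.485, so f = (1 − 0.485)/2 = 0.258, so 26%.

26%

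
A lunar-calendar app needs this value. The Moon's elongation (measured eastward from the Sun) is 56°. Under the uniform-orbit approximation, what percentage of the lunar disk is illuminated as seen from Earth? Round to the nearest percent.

22%

Half-versine of 56°: (1 − 0.559)/2 = 0.220, i.e. 22%.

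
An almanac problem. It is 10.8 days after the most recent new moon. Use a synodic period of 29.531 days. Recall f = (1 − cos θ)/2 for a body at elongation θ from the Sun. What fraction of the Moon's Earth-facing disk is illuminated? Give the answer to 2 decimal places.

The Moon has covered 10.8/29.531 of its cycle, so θ ≈ 360° × 10.8/29.531 = 131.7°.
cos 131.7° = (-0.665), so f = (1 − (-0.665))/2 = 0.832.

0.83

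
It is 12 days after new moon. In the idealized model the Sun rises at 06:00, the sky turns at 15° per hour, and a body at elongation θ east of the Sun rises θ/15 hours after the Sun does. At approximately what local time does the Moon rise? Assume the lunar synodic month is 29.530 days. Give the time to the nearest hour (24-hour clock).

16:00

The Moon has covered 12/29.530 of its cycle, so θ ≈ 360° × 12/29.530 = 146.3°.
Delay after the Sun = 146.3° / (15°/h) ≈ 9.75 h.
06:00 + 9.75 h ≈ 15:45 → 16:00 to the nearest hour.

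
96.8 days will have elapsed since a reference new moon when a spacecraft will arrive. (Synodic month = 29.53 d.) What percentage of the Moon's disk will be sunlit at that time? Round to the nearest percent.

59%

96.8/29.53 = 3.278 lunations, so 3 complete cycles and 8.21 d into the next.
Phase angle: θ = 360°·(8.21 d)/(29.53 d) = 100.1°.
cos 100.1° = (-0.175), so f = (1 − (-0.175))/2 = 0.588, so 59%.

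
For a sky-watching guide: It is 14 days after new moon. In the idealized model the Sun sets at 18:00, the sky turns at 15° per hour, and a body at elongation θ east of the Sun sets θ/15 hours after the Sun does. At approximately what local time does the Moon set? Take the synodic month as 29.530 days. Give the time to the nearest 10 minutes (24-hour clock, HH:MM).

Elongation θ = 360° × 14/29.530 ≈ 170.7°.
At 15° of sky rotation per hour, 170.7° corresponds to a 11.38 h lag.
18:00 + 11.378 h ≈ 05:23 → 05:20 to the nearest ten minutes.

05:20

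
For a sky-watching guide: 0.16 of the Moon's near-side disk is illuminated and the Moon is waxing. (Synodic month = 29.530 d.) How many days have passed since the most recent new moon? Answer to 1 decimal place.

From f = (1 − cos θ)/2: cos θ = 1 − 2×0.16 = 0.680; arccos → 47.2°.
Before full moon the principal value applies: θ = 47.2°.
Age = 29.530 × 47.2°/360° ≈ 3.87 days.

3.9 days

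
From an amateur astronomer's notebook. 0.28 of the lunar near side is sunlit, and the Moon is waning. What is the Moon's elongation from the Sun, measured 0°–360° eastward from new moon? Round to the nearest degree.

From f = (1 − cos θ)/2: cos θ = 1 − 2×0.28 = 0.440; arccos → 63.9°.
Waning ⇒ past full, so θ = 360° − 63.9° = 296.1°.

296°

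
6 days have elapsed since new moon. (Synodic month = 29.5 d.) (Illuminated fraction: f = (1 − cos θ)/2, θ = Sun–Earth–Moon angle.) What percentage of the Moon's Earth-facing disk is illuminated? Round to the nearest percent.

36%

Phase angle: θ = 360°·(6 d)/(29.5 d) = 73.2°.
With cos θ = 0.289, the lit fraction is (1 − 0.289)/2 ≈ 0.356, so 36%.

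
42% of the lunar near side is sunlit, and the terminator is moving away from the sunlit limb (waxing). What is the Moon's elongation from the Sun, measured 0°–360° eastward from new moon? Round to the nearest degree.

81°

Invert f = (1 − cos θ)/2 to get cos θ = 1 − 2(0.42) = 0.160, hence θ₀ = arccos 0.160 = 80.8°.
Before full moon the principal value applies: θ = 80.8°.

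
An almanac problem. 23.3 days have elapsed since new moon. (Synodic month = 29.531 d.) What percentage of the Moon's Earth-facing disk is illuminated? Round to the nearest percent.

38%

Phase angle: θ = 360°·(23.3 d)/(29.531 d) = 284.0°.
cos 284.0° = 0.243, so f = (1 − 0.243)/2 = 0.379, so 38%.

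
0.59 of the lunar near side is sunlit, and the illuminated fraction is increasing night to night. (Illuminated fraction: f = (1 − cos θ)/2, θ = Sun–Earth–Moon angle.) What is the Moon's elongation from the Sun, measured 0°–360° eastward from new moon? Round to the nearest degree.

100°

From f = (1 − cos θ)/2: cos θ = 1 − 2×0.59 = -0.180; arccos → 100.4°.
Before full moon the principal value applies: θ = 100.4°.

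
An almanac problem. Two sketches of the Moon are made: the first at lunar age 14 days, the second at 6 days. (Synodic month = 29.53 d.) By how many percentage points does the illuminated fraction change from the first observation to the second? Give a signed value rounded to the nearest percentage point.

θ₁ = 360° × 14/29.53 = 170.7°, f₁ = (1 − cos θ₁)/2 = 0.993.
θ₂ = 360° × 6/29.53 = 73.1°, f₂ = (1 − cos θ₂)/2 = 0.355.
Change = f₂ − f₁ = -0.638 → -64 percentage points.

-64 pp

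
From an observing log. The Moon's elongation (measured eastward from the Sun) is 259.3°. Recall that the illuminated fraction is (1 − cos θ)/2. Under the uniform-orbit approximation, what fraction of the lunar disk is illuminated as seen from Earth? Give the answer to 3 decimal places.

cos 259.3° = (-0.186), so f = (1 − (-0.186))/2 = 0.593.

0.593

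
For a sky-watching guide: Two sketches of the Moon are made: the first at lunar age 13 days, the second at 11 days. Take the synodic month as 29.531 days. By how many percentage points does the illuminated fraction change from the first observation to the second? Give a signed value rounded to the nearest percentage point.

-12 pp

First observation: θ = 360°·13/29.531 = 158.5°, so f = 0.965.
Second observation: θ = 134.1°, f = 0.848.
Δf = 0.848 − 0.965 = -0.117, i.e. -12 pp.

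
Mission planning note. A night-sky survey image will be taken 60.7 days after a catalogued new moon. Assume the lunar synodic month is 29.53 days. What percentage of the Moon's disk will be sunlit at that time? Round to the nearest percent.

3%

60.7 d spans 2 complete synodic months (2 × 29.53 = 59.06 d) plus 1.64 d.
Elongation θ = 360° × 1.64/29.53 ≈ 20.0°.
With cos θ = 0.940, the lit fraction is (1 − 0.940)/2 ≈ 0.030, so 3%.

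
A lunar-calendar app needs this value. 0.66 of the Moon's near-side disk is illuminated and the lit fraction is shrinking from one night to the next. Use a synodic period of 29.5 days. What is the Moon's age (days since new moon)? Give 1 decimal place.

Invert f = (1 − cos θ)/2 to get cos θ = 1 − 2(0.66) = -0.320, hence θ₀ = arccos -0.320 = 108.7°.
Since the Moon is past full (waning), take the reflex angle: θ = 360° − 108.7° = 251.3°.
That fraction of the synodic month is 251.3/360 × 29.5 d ≈ 20.60 d.

20.6 days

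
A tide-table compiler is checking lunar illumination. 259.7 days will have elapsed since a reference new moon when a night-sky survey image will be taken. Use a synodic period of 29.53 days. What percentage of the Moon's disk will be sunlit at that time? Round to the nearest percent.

259.7 d spans 8 complete synodic months (8 × 29.53 = 236.24 d) plus 23.46 d.
Phase angle: θ = 360°·(23.46 d)/(29.53 d) = 286.0°.
Illuminated fraction = (1 − cos 286.0°)/2 = (1 − 0.276)/2 ≈ 0.362, so 36%.

36%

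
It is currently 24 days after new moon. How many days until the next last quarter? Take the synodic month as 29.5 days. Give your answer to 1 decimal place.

Last quarter occurs at elongation 270°, i.e. at age 29.5 × 270/360 = 22.125 d.
Already past this cycle's last quarter; the next is at 22.125 + 29.5 = 51.625 d, so 51.625 − 24 = 27.625 days.

27.6 days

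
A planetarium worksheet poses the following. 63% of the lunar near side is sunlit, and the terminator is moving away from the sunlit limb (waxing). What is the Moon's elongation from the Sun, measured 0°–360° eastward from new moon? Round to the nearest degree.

105°

Invert f = (1 − cos θ)/2 to get cos θ = 1 − 2(0.63) = -0.260, hence θ₀ = arccos -0.260 = 105.1°.
Waxing ⇒ before full, so θ = 105.1°.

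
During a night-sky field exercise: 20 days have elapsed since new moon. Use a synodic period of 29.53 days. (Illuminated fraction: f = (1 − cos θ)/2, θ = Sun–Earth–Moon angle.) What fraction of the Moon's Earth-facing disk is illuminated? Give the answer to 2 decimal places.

0.72

Elongation θ = 360° × 20/29.53 ≈ 243.8°.
With cos θ = (-0.441), the lit fraction is (1 − (-0.441))/2 ≈ 0.721.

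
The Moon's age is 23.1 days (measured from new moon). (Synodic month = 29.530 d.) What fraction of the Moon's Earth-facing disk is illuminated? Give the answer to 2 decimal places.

The Moon has covered 23.1/29.530 of its cycle, so θ ≈ 360° × 23.1/29.530 = 281.6°.
With cos θ = 0.201, the lit fraction is (1 − 0.201)/2 ≈ 0.399.

0.40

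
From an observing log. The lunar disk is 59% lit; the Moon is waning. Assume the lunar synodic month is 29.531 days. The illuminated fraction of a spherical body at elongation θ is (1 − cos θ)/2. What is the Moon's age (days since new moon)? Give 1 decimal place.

21.3 days

From f = (1 − cos θ)/2: cos θ = 1 − 2×0.59 = -0.180; arccos → 100.4°.
Waning ⇒ past full, so θ = 360° − 100.4° = 259.6°.
That fraction of the synodic month is 259.6/360 × 29.531 d ≈ 21.30 d.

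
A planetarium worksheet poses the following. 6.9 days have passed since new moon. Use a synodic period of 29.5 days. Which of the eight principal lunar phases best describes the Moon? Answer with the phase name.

first quarter

At 6.9/29.5 of the cycle, θ ≈ 84° — the first quarter range.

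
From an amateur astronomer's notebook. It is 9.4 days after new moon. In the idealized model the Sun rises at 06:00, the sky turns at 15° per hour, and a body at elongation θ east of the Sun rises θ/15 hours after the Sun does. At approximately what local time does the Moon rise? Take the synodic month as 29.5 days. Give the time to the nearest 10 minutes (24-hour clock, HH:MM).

13:40

Phase angle: θ = 360°·(9.4 d)/(29.5 d) = 114.7°.
At 15° of sky rotation per hour, 114.7° corresponds to a 7.65 h lag.
06:00 + 7.647 h ≈ 13:39 → 13:40 to the nearest ten minutes.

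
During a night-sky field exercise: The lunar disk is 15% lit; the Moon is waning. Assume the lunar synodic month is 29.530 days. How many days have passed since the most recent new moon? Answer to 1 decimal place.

From f = (1 − cos θ)/2: cos θ = 1 − 2×0.15 = 0.700; arccos → 45.6°.
A waning Moon lies in 180°–360°, so θ = 360° − 45.6° = 314.4°.
At 360°/29.530 d per day, 314.4° corresponds to 25.79 days.

25.8 days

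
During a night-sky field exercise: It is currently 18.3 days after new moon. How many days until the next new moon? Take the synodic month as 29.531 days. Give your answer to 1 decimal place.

11.2 days

One full lunation from the last new moon is 29.531 d; remaining = 29.531 − 18.3 = 11.231 d.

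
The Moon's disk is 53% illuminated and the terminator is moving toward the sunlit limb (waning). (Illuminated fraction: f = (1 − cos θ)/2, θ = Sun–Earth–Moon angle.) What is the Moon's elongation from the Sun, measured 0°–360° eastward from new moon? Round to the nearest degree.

267°

cos θ = 1 − 2f = -0.060, giving a principal value of 93.4°.
Waning ⇒ past full, so θ = 360° − 93.4° = 266.6°.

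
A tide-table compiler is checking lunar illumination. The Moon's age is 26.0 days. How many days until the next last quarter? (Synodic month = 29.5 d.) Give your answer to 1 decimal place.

25.6 days

Last quarter occurs at elongation 270°, i.e. at age 29.5 × 270/360 = 22.125 d.
This lunation's last quarter (22.125 d) has passed, so add one period: 51.625 − 26.0 = 25.625 days.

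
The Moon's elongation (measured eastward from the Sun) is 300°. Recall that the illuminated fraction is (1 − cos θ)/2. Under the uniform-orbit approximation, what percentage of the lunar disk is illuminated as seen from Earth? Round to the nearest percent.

25%

cos 300° = 0.500, so f = (1 − 0.500)/2 = 0.250, i.e. 25%.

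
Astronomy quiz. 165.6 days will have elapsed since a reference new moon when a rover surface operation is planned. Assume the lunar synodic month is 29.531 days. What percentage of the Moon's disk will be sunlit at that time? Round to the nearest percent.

165.6/29.531 = 5.608 lunations, so 5 complete cycles and 17.94 d into the next.
Elongation θ = 360° × 17.94/29.531 ≈ 218.8°.
Illuminated fraction = (1 − cos 218.8°)/2 = (1 − (-0.780))/2 ≈ 0.890, so 89%.

89%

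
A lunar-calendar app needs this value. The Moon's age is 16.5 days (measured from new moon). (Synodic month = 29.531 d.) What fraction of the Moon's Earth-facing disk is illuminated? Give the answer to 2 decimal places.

0.97

Elongation θ = 360° × 16.5/29.531 ≈ 201.1°.
cos 201.1° = (-0.933), so f = (1 − (-0.933))/2 = 0.966.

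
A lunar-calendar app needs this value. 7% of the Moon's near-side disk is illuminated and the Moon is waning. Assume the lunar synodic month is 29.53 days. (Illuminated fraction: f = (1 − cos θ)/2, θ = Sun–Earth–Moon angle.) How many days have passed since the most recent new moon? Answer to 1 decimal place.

27.0 days

From f = (1 − cos θ)/2: cos θ = 1 − 2×0.07 = 0.860; arccos → 30.7°.
A waning Moon lies in 180°–360°, so θ = 360° − 30.7° = 329.3°.
Age = 29.53 × 329.3°/360° ≈ 27.01 days.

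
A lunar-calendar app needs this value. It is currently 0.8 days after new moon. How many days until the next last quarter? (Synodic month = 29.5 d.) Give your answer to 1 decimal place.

21.3 days

Last quarter occurs at elongation 270°, i.e. at age 29.5 × 270/360 = 22.125 d.
So 21.325 days remain (22.125 − 0.8).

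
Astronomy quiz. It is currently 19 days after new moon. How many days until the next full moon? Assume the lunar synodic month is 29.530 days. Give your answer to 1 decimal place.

Full moon is 0.5 of the way through the cycle: age 0.5 × 29.530 = 14.765 d.
This lunation's full moon (14.765 d) has passed, so add one period: 44.295 − 19 = 25.295 days.

25.3 days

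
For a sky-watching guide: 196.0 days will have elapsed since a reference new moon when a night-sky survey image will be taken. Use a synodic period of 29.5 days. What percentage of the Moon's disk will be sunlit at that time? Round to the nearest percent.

81%

196.0 d spans 6 complete synodic months (6 × 29.5 = 177.00 d) plus 19.00 d.
Elongation θ = 360° × 19.00/29.5 ≈ 231.9°.
With cos θ = (-0.618), the lit fraction is (1 − (-0.618))/2 ≈ 0.809, so 81%.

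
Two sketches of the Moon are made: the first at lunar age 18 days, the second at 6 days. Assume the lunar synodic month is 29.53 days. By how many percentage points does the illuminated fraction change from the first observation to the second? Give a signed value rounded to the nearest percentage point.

First observation: θ = 360°·18/29.53 = 219.4°, so f = 0.886.
Second observation: θ = 73.1°, f = 0.355.
Δf = 0.355 − 0.886 = -0.531, i.e. -53 pp.

-53 percentage points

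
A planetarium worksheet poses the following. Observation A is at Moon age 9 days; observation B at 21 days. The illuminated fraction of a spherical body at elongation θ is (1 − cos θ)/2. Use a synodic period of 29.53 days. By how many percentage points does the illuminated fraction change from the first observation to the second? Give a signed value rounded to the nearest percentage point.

θ₁ = 360° × 9/29.53 = 109.7°, f₁ = (1 − cos θ₁)/2 = 0.669.
θ₂ = 360° × 21/29.53 = 256.0°, f₂ = (1 − cos θ₂)/2 = 0.621.
Change = f₂ − f₁ = -0.048 → -5 percentage points.

-5 percentage points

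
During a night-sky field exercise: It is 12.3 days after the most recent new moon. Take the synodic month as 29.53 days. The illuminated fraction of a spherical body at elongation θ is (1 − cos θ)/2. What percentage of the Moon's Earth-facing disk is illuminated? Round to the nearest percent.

93%

The Moon has covered 12.3/29.53 of its cycle, so θ ≈ 360° × 12.3/29.53 = 149.9°.
cos 149.9° = (-0.866), so f = (1 − (-0.866))/2 = 0.933, so 93%.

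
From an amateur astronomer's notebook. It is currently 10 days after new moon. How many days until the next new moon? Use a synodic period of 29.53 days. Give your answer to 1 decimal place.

19.5 days

The next new moon completes the synodic month: 29.53 − 10 = 19.530 days.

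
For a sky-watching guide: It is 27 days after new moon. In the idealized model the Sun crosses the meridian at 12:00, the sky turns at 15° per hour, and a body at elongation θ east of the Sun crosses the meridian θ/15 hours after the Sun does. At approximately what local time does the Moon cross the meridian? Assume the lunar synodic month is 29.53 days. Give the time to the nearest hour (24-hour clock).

10:00

Elongation θ = 360° × 27/29.53 ≈ 329.2°.
At 15° of sky rotation per hour, 329.2° corresponds to a 21.94 h lag.
12:00 + 21.94 h ≈ 09:57 → 10:00 to the nearest hour.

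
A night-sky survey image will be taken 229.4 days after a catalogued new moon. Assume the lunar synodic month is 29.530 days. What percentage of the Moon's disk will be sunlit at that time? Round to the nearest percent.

44%

229.4/29.530 = 7.768 lunations, so 7 complete cycles and 22.69 d into the next.
Elongation θ = 360° × 22.69/29.530 ≈ 276.6°.
cos 276.6° = 0.115, so f = (1 − 0.115)/2 = 0.442, so 44%.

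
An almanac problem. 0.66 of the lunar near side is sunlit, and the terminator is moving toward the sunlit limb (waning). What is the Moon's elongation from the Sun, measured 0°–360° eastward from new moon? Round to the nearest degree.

From f = (1 − cos θ)/2: cos θ = 1 − 2×0.66 = -0.320; arccos → 108.7°.
A waning Moon lies in 180°–360°, so θ = 360° − 108.7° = 251.3°.

251°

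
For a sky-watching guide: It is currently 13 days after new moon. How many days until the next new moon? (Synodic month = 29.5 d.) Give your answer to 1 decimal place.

16.5 days

One full lunation from the last new moon is 29.5 d; remaining = 29.5 − 13 = 16.500 d.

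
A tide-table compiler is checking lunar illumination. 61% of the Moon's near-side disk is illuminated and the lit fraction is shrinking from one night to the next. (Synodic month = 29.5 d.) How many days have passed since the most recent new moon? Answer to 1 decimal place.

cos θ = 1 − 2f = -0.220, giving a principal value of 102.7°.
A waning Moon lies in 180°–360°, so θ = 360° − 102.7° = 257.3°.
That fraction of the synodic month is 257.3/360 × 29.5 d ≈ 21.08 d.

21.1 days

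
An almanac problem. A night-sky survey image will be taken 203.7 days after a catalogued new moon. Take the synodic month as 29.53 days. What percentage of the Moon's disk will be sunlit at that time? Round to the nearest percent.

10%

Reduce mod P: 203.7 − 6×29.53 = 26.52 d into the current lunation.
The Moon has covered 26.52/29.53 of its cycle, so θ ≈ 360° × 26.52/29.53 = 323.3°.
With cos θ = 0.802, the lit fraction is (1 − 0.802)/2 ≈ 0.099, so 10%.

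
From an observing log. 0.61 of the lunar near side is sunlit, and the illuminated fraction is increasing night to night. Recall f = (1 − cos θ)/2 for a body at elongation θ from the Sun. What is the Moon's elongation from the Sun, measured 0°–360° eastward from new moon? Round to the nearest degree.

Invert f = (1 − cos θ)/2 to get cos θ = 1 − 2(0.61) = -0.220, hence θ₀ = arccos -0.220 = 102.7°.
Before full moon the principal value applies: θ = 102.7°.

103°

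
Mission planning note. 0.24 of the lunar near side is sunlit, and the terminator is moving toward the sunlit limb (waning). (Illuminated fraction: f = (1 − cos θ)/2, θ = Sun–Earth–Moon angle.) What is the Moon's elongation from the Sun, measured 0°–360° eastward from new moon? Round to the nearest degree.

Invert f = (1 − cos θ)/2 to get cos θ = 1 − 2(0.24) = 0.520, hence θ₀ = arccos 0.520 = 58.7°.
Since the Moon is past full (waning), take the reflex angle: θ = 360° − 58.7° = 301.3°.

301°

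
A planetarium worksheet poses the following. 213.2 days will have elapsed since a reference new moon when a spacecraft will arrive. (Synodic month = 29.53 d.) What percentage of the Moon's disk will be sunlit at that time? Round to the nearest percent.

213.2/29.53 = 7.220 lunations, so 7 complete cycles and 6.49 d into the next.
Phase angle: θ = 360°·(6.49 d)/(29.53 d) = 79.1°.
cos 79.1° = 0.189, so f = (1 − 0.189)/2 = 0.406, so 41%.

41%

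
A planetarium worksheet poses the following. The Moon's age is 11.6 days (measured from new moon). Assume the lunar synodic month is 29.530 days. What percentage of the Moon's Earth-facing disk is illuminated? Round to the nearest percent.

89%

Phase angle: θ = 360°·(11.6 d)/(29.530 d) = 141.4°.
cos 141.4° = (-0.782), so f = (1 − (-0.782))/2 = 0.891, so 89%.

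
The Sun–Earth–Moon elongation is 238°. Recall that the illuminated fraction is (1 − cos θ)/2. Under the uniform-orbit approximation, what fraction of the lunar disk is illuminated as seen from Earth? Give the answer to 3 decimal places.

f = (1 − cos 238°)/2 = (1 − (-0.530))/2 ≈ 0.765.

0.765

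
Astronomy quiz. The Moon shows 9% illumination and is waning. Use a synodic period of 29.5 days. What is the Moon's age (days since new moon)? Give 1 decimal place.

26.6 days

Invert f = (1 − cos θ)/2 to get cos θ = 1 − 2(0.09) = 0.820, hence θ₀ = arccos 0.820 = 34.9°.
A waning Moon lies in 180°–360°, so θ = 360° − 34.9° = 325.1°.
That fraction of the synodic month is 325.1/360 × 29.5 d ≈ 26.64 d.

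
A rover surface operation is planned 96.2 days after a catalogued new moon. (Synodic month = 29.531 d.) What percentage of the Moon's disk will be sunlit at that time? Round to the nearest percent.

52%

96.2/29.531 = 3.258 lunations, so 3 complete cycles and 7.61 d into the next.
The Moon has covered 7.61/29.531 of its cycle, so θ ≈ 360° × 7.61/29.531 = 92.7°.
Illuminated fraction = (1 − cos 92.7°)/2 = (1 − (-0.048))/2 ≈ 0.524, so 52%.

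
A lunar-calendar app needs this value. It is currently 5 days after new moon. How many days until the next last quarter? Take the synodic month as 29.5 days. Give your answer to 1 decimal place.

17.1 days

Last quarter occurs at elongation 270°, i.e. at age 29.5 × 270/360 = 22.125 d.
That is 22.125 − 5 = 17.125 days ahead.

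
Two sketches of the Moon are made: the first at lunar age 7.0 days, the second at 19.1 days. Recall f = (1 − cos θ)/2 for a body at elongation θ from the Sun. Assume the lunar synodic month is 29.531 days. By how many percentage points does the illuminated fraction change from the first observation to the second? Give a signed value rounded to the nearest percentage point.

+34 percentage points

θ₁ = 360° × 7.0/29.531 = 85.3°, f₁ = (1 − cos θ₁)/2 = 0.459.
θ₂ = 360° × 19.1/29.531 = 232.8°, f₂ = (1 − cos θ₂)/2 = 0.802.
Change = f₂ − f₁ = +0.343 → +34 percentage points.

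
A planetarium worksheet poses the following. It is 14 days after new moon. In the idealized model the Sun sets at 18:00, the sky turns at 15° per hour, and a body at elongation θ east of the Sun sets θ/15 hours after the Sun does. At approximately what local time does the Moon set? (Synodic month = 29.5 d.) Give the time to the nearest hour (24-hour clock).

05:00

Phase angle: θ = 360°·(14 d)/(29.5 d) = 170.8°.
Delay after the Sun = 170.8° / (15°/h) ≈ 11.39 h.
18:00 + 11.39 h ≈ 05:23 → 05:00 to the nearest hour.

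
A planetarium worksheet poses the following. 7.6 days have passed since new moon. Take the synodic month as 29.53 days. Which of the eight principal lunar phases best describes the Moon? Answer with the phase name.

first quarter

θ ≈ 360° × 7.6/29.53 = 93°, which falls in the first quarter sector.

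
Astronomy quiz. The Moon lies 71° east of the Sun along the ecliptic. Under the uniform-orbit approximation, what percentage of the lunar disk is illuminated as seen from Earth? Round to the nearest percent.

cos 71° = 0.326, so f = (1 − 0.326)/2 = 0.337, i.e. 34%.

34%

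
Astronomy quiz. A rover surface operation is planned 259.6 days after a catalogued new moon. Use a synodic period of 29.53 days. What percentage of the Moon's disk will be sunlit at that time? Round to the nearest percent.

37%

259.6 d spans 8 complete synodic months (8 × 29.53 = 236.24 d) plus 23.36 d.
Elongation θ = 360° × 23.36/29.53 ≈ 284.8°.
Illuminated fraction = (1 − cos 284.8°)/2 = (1 − 0.255)/2 ≈ 0.372, so 37%.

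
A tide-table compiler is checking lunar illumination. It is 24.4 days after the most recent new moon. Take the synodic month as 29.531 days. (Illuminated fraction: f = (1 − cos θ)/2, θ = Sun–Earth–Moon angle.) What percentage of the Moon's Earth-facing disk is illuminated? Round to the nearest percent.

Elongation θ = 360° × 24.4/29.531 ≈ 297.5°.
cos 297.5° = 0.461, so f = (1 − 0.461)/2 = 0.270, so 27%.

27%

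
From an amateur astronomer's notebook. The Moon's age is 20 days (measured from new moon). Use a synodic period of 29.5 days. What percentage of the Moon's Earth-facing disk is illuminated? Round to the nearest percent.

72%

The Moon has covered 20/29.5 of its cycle, so θ ≈ 360° × 20/29.5 = 244.1°.
With cos θ = (-0.437), the lit fraction is (1 − (-0.437))/2 ≈ 0.719, so 72%.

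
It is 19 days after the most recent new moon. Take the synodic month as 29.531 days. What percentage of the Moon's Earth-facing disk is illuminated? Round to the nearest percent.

81%

Elongation θ = 360° × 19/29.531 ≈ 231.6°.
cos 231.6° = (-0.621), so f = (1 − (-0.621))/2 = 0.810, so 81%.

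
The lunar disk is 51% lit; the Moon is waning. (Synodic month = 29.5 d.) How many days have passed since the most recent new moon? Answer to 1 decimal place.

Invert f = (1 − cos θ)/2 to get cos θ = 1 − 2(0.51) = -0.020, hence θ₀ = arccos -0.020 = 91.1°.
A waning Moon lies in 180°–360°, so θ = 360° − 91.1° = 268.9°.
That fraction of the synodic month is 268.9/360 × 29.5 d ≈ 22.03 d.

22.0 days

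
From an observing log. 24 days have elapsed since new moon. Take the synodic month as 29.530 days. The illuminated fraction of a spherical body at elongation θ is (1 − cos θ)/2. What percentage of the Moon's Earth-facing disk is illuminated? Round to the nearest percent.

31%

The Moon has covered 24/29.530 of its cycle, so θ ≈ 360° × 24/29.530 = 292.6°.
cos 292.6° = 0.384, so f = (1 − 0.384)/2 = 0.308, so 31%.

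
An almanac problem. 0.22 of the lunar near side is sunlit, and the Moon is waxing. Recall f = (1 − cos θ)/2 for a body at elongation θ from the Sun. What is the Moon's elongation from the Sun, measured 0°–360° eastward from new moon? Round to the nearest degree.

56°

From f = (1 − cos θ)/2: cos θ = 1 − 2×0.22 = 0.560; arccos → 55.9°.
Before full moon the principal value applies: θ = 55.9°.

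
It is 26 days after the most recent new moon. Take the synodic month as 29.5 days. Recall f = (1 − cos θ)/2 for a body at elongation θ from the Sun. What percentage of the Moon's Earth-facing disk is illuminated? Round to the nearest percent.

The Moon has covered 26/29.5 of its cycle, so θ ≈ 360° × 26/29.5 = 317.3°.
Illuminated fraction = (1 − cos 317.3°)/2 = (1 − 0.735)/2 ≈ 0.133, so 13%.

13%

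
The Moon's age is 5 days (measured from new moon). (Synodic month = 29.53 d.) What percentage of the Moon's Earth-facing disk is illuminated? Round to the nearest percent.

Elongation θ = 360° × 5/29.53 ≈ 61.0°.
cos 61.0° = 0.485, so f = (1 − 0.485)/2 = 0.257, so 26%.

26%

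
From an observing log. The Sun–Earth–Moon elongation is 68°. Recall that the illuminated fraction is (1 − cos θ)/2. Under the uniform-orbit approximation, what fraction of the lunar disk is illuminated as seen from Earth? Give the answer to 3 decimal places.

0.313

f = (1 − cos 68°)/2 = (1 − 0.375)/2 ≈ 0.313.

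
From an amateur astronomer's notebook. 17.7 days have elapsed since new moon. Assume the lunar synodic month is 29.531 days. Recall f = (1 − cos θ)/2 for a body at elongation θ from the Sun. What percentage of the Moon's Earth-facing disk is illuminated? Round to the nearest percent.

91%

The Moon has covered 17.7/29.531 of its cycle, so θ ≈ 360° × 17.7/29.531 = 215.8°.
Illuminated fraction = (1 − cos 215.8°)/2 = (1 − (-0.811))/2 ≈ 0.906, so 91%.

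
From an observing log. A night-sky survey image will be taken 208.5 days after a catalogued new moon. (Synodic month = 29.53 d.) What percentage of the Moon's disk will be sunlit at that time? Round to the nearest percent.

4%

208.5/29.53 = 7.061 lunations, so 7 complete cycles and 1.79 d into the next.
Phase angle: θ = 360°·(1.79 d)/(29.53 d) = 21.8°.
Illuminated fraction = (1 − cos 21.8°)/2 = (1 − 0.928)/2 ≈ 0.036, so 4%.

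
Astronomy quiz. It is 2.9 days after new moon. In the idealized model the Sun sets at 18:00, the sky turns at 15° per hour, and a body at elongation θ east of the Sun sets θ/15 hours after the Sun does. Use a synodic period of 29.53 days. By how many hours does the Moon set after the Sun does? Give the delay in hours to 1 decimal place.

Phase angle: θ = 360°·(2.9 d)/(29.53 d) = 35.4°.
Delay after the Sun = 35.4° / (15°/h) ≈ 2.36 h.
So the Moon sets 2.36 h after the Sun.

2.4 h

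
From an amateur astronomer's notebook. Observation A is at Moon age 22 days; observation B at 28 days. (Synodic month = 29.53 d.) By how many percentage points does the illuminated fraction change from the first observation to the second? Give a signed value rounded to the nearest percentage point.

-49 percentage points

First observation: θ = 360°·22/29.53 = 268.2°, so f = 0.516.
Second observation: θ = 341.3°, f = 0.026.
Δf = 0.026 − 0.516 = -0.489, i.e. -49 pp.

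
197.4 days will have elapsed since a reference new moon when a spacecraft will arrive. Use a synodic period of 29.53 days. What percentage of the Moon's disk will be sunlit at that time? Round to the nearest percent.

197.4 d spans 6 complete synodic months (6 × 29.53 = 177.18 d) plus 20.22 d.
Phase angle: θ = 360°·(20.22 d)/(29.53 d) = 246.5°.
With cos θ = (-0.399), the lit fraction is (1 − (-0.399))/2 ≈ 0.699, so 70%.

70%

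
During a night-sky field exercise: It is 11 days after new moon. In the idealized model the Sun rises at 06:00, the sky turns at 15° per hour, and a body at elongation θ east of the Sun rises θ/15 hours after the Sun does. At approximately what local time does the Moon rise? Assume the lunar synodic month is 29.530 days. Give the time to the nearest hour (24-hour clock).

15:00

Elongation θ = 360° × 11/29.530 ≈ 134.1°.
At 15° of sky rotation per hour, 134.1° corresponds to a 8.94 h lag.
06:00 + 8.94 h ≈ 14:56 → 15:00 to the nearest hour.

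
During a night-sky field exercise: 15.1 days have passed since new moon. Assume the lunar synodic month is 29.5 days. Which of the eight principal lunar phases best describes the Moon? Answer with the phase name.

full moon

θ ≈ 360° × 15.1/29.5 = 184°, which falls in the full moon sector.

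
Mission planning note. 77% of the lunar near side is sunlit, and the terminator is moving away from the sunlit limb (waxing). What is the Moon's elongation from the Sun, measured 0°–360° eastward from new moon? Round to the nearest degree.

cos θ = 1 − 2f = -0.540, giving a principal value of 122.7°.
Waxing ⇒ before full, so θ = 122.7°.

123°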